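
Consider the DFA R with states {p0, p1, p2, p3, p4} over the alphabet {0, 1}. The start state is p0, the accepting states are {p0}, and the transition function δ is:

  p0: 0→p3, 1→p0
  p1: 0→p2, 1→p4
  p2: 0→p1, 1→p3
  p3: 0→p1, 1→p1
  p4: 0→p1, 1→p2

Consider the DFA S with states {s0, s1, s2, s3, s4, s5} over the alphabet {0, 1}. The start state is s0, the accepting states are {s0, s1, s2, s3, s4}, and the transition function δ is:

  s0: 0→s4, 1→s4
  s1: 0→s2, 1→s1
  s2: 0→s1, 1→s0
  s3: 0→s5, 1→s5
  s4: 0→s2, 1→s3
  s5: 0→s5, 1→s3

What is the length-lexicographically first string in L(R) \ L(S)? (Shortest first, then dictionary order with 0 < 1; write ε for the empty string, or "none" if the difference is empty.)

111

The string 111 is accepted by R but not by S.
No shorter string lies in the difference, and 111 is the lexicographically first length-3 string in L(R) \ L(S).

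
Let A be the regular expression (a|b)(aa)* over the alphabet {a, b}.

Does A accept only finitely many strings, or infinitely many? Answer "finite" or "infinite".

The expression contains a Kleene star applied to a subexpression that matches at least one nonempty string, so it matches strings of unbounded length.
Hence L(A) is infinite.

infinite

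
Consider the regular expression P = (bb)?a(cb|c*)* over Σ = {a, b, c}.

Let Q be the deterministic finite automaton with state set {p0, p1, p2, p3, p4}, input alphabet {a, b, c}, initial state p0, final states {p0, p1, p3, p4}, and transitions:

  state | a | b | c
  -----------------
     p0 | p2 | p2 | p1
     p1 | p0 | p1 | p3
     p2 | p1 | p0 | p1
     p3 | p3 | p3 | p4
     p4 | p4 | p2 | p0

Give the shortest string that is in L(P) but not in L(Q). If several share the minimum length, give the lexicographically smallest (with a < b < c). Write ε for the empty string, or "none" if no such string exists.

a

The string a is accepted by P but not by Q.
No shorter string lies in the difference, and a is the lexicographically first length-1 string in L(P) \ L(Q).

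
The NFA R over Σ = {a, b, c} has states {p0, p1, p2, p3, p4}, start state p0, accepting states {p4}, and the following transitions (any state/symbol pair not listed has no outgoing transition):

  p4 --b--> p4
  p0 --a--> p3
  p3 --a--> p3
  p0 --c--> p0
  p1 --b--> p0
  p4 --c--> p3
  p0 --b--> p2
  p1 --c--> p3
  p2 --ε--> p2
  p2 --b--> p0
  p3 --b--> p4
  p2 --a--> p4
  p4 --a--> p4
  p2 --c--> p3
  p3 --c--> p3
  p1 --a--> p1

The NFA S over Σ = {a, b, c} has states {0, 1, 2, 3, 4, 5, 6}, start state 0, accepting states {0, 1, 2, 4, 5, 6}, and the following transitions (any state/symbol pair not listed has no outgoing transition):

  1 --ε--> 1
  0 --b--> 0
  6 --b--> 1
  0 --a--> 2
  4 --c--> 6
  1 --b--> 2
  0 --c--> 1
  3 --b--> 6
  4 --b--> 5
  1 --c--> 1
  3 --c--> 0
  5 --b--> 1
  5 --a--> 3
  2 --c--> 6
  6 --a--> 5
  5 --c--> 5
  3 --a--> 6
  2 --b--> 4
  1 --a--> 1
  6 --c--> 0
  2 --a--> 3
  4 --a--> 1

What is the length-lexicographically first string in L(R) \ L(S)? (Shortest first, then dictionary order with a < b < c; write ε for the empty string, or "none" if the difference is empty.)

baa

The string baa is accepted by R but not by S.
No shorter string lies in the difference, and baa is the lexicographically first length-3 string in L(R) \ L(S).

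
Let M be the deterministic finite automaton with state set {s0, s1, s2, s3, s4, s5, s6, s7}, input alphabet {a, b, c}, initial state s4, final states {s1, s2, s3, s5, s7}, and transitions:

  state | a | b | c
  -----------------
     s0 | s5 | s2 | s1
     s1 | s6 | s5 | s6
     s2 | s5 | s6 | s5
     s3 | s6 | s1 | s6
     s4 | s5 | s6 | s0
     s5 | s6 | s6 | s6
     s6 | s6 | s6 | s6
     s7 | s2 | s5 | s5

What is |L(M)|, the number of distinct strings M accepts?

7

The useful subgraph on states {s0, s1, s2, s4, s5} is acyclic, so L(M) is finite; the longest accepting path visits 4 useful states, giving maximum string length 3.
Counting accepting paths from s4 by length: 1 of length 1, 3 of length 2, 3 of length 3. Total 7.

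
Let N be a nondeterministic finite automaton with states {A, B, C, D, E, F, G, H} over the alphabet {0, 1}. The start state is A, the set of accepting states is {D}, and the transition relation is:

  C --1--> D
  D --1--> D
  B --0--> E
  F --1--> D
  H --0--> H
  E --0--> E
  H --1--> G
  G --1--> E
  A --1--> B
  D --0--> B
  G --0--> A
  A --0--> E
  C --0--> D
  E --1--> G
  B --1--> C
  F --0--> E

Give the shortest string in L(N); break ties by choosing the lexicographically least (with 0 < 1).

A breadth-first search from A reaches an accepting state first via the path A → B → C → D on input 110.
No string of length < 3 is accepted (BFS exhausts all shorter strings without reaching an accepting state), and 110 is the lexicographically least accepting string of length 3.

110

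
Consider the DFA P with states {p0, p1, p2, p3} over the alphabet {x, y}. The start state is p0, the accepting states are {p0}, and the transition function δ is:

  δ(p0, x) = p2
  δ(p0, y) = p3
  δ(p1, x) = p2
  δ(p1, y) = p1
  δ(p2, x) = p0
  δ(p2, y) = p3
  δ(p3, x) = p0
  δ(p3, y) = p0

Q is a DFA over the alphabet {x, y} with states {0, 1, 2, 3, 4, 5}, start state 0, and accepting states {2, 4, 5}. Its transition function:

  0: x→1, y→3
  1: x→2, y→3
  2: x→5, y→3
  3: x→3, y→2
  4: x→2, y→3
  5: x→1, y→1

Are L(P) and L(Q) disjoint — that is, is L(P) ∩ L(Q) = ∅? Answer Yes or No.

No

The string xx is accepted by both P and Q.
Hence L(P) ∩ L(Q) ≠ ∅.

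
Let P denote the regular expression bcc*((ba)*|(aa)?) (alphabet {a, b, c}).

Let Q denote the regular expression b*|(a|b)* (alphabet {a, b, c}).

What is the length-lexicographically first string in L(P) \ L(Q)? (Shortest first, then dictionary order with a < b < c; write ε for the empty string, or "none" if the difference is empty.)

bc

The string bc is accepted by P but not by Q.
No shorter string lies in the difference, and bc is the lexicographically first length-2 string in L(P) \ L(Q).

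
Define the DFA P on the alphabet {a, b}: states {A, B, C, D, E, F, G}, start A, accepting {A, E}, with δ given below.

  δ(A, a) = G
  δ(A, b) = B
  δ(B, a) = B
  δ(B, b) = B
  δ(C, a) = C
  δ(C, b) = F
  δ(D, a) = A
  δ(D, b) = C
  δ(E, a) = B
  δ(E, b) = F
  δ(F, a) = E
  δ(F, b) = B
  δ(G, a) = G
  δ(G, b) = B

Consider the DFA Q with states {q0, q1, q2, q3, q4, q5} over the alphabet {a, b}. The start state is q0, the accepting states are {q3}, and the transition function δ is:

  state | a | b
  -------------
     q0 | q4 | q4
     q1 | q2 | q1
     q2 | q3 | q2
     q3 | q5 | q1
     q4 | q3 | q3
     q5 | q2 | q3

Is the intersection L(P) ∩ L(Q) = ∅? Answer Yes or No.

Exploring the product automaton P × Q from the start pair (A, q0), following both machines on each input symbol, reaches 10 state pairs: (A, q0), (G, q4), (B, q4), (G, q3), (B, q3), (G, q5), (B, q1), (B, q5), (G, q2), (B, q2).
P accepts in {A, E} and Q accepts in {q3}; no reachable pair has both components accepting, so no string drives both machines to acceptance simultaneously and L(P) ∩ L(Q) = ∅.
So no string is accepted by both, and the intersection is empty.

Yes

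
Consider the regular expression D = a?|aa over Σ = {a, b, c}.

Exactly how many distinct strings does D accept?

3

The expression has no Kleene star, so L(D) is finite. Expanding the alternatives gives {ε, a, aa}.
That is 1 of length 0, 1 of length 1, 1 of length 2: 3 strings in all.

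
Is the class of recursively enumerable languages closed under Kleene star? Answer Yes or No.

Dovetail over all factorisations of the input into blocks and all step bounds, running the recogniser for L on every block of a factorisation; accept if some factorisation has all of its blocks accepted.
So the recursively enumerable languages are closed under Kleene star.

Yes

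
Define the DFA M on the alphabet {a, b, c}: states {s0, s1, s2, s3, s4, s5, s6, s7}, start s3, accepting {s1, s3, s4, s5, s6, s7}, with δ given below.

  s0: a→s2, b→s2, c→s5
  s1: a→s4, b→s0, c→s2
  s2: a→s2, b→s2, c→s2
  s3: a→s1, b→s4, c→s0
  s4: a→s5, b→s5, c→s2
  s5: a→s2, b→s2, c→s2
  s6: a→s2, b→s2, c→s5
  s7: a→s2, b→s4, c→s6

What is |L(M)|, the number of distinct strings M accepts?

10

The useful subgraph on states {s0, s1, s3, s4, s5} is acyclic, so L(M) is finite; the longest accepting path visits 4 useful states, giving maximum string length 3.
Counting accepting paths from s3 by length: 1 of length 0, 2 of length 1, 4 of length 2, 3 of length 3. Total 10.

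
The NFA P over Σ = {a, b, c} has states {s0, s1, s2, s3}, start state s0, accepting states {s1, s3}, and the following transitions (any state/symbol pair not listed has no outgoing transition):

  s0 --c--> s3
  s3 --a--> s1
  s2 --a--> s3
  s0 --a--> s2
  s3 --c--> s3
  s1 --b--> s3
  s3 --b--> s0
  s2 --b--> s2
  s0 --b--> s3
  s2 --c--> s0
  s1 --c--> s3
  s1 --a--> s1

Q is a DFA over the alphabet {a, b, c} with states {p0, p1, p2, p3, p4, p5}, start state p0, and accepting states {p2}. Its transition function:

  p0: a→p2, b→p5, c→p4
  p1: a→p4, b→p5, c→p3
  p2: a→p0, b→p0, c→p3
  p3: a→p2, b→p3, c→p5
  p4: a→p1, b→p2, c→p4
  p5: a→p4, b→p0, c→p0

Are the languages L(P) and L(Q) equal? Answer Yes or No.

The string b is accepted by P but rejected by Q.
So L(P) ≠ L(Q).

No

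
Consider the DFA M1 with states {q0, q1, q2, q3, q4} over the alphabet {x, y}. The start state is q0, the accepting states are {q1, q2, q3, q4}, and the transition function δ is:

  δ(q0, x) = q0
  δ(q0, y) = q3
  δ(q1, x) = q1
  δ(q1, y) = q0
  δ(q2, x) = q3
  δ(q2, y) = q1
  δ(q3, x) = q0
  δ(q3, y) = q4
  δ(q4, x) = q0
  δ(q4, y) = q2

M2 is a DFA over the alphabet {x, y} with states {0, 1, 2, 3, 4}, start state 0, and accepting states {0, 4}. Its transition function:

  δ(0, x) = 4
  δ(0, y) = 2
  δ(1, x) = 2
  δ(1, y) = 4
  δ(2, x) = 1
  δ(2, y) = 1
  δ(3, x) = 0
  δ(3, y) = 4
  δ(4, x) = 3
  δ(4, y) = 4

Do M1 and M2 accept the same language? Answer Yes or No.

No

The string y is accepted by M1 but rejected by M2.
So L(M1) ≠ L(M2).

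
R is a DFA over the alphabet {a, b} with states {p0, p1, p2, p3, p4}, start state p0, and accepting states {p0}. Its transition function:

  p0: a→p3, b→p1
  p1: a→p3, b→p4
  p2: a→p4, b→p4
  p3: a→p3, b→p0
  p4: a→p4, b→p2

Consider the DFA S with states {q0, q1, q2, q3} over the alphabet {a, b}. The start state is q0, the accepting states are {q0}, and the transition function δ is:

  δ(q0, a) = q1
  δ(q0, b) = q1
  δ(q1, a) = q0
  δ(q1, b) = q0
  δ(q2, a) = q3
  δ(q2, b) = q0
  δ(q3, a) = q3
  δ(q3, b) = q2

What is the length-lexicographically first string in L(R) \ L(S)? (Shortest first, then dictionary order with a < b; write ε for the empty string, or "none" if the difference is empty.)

aab

The string aab is accepted by R but not by S.
No shorter string lies in the difference, and aab is the lexicographically first length-3 string in L(R) \ L(S).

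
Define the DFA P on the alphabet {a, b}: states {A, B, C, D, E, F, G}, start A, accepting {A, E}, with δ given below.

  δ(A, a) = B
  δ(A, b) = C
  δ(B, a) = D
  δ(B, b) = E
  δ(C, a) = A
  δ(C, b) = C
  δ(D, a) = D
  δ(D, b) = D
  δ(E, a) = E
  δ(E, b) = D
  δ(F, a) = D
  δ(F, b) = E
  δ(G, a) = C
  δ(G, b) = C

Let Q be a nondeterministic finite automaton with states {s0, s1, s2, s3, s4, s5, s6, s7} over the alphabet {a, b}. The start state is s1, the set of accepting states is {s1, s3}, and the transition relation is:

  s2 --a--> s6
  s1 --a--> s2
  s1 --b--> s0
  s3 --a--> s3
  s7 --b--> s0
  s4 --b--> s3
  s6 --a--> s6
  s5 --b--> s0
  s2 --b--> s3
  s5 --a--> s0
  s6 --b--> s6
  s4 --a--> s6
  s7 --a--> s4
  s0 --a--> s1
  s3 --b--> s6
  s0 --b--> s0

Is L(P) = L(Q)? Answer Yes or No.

Yes

Exploring the product automaton P × Q from the start pair (A, s1), following both machines on each input symbol, reaches 5 state pairs: (A, s1), (B, s2), (C, s0), (D, s6), (E, s3).
P accepts in {A, E} and Q accepts in {s1, s3}. In every reachable pair the two components are either both accepting — (A, s1), (E, s3) — or both non-accepting, so no string is accepted by exactly one of the machines: L(P) \ L(Q) and L(Q) \ L(P) are both empty.
Hence every string is accepted by P iff it is accepted by Q, and the two languages coincide.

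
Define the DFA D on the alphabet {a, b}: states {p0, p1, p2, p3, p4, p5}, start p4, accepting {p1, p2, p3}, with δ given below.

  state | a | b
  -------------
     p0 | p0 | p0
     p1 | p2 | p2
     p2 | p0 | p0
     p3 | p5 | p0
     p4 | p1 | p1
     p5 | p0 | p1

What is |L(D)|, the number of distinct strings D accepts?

The useful subgraph on states {p1, p2, p4} is acyclic, so L(D) is finite; the longest accepting path visits 3 useful states, giving maximum string length 2.
Counting accepting paths from p4 by length: 2 of length 1, 4 of length 2. Total 6.

6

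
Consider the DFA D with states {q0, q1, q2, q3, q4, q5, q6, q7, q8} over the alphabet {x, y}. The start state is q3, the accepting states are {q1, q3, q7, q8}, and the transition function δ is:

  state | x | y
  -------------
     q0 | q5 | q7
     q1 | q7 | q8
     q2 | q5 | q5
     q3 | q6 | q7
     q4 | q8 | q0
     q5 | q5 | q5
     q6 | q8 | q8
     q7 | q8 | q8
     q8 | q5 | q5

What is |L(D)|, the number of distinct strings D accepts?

The useful subgraph on states {q3, q6, q7, q8} is acyclic, so L(D) is finite; the longest accepting path visits 3 useful states, giving maximum string length 2.
Counting accepting paths from q3 by length: 1 of length 0, 1 of length 1, 4 of length 2. Total 6.

6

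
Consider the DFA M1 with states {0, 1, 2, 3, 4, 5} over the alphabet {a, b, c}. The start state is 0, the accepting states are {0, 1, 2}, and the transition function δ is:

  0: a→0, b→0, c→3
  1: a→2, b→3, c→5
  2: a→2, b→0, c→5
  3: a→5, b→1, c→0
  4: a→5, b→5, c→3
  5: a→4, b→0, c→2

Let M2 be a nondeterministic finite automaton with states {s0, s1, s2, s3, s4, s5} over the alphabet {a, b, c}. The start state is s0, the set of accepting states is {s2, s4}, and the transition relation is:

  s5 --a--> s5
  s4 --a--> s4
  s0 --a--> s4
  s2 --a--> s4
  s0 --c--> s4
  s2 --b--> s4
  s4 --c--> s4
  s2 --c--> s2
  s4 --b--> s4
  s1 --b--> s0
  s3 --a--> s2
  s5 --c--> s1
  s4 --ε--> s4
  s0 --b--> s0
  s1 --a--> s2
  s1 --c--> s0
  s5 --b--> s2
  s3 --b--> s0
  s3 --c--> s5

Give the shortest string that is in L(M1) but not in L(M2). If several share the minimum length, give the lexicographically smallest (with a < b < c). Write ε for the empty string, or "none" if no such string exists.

ε

The empty string ε is accepted by M1 but not by M2.
Since ε is the unique shortest string, it is the required witness.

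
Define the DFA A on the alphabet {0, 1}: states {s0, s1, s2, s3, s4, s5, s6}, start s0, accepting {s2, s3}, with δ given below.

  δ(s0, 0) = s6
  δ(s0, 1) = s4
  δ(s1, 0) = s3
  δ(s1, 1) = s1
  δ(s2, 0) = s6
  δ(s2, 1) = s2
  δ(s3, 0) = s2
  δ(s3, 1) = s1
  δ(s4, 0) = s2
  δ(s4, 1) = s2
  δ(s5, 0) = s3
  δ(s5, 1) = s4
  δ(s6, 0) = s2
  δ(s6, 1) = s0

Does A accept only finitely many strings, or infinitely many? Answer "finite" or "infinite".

State s2 is reachable from the start and can reach an accepting state, and it lies on the cycle s2 → s2.
Traversing that cycle any number of times yields accepted strings of unbounded length, so the language is infinite.

infinite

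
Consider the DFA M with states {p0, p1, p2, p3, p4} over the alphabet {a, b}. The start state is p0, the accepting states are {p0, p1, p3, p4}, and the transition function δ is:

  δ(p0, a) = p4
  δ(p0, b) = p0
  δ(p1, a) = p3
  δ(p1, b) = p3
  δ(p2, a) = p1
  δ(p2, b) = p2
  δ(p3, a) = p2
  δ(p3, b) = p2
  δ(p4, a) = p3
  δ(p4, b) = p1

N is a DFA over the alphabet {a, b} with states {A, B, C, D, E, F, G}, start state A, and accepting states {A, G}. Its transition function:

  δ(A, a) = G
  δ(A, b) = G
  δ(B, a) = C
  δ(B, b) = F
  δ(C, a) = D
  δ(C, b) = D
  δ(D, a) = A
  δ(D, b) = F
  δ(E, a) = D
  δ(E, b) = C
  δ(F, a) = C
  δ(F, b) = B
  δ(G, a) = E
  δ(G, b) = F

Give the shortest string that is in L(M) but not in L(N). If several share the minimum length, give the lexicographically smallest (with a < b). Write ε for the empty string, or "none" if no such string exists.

The string aa is accepted by M but not by N.
No shorter string lies in the difference, and aa is the lexicographically first length-2 string in L(M) \ L(N).

aa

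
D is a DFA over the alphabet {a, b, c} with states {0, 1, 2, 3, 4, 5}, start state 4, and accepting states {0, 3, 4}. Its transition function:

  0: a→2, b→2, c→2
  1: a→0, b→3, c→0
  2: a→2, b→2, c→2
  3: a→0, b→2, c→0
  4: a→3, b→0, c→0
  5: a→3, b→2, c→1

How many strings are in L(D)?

The useful subgraph on states {0, 3, 4} is acyclic, so L(D) is finite; the longest accepting path visits 3 useful states, giving maximum string length 2.
Counting accepting paths from 4 by length: 1 of length 0, 3 of length 1, 2 of length 2. Total 6.

6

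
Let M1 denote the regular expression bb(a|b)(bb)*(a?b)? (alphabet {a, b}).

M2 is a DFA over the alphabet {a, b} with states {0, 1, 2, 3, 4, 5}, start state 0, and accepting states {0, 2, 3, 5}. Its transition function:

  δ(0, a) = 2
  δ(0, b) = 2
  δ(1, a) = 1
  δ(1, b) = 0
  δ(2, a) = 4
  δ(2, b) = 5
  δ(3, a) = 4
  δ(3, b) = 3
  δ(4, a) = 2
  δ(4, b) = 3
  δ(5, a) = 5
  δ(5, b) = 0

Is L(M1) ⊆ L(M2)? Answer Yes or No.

Yes

Converting the expression M1 to a DFA (subset construction, then merging equivalent states) gives the minimal DFA with states {r0, r1, r2, r3, r4, r5, r6, r7}, start state r0, accepting states {r4, r6, r7} and transitions r0: a→r1, b→r2; r1: a→r1, b→r1; r2: a→r1, b→r3; r3: a→r4, b→r4; r4: a→r5, b→r6; r5: a→r1, b→r7; r6: a→r1, b→r4; r7: a→r1, b→r1.
Exploring the product automaton M1 × M2 from the start pair (r0, 0), following both machines on each input symbol, reaches 20 state pairs: (r0, 0), (r1, 2), (r2, 2), (r1, 4), (r1, 5), (r3, 5), (r1, 3), (r1, 0), (r4, 5), (r4, 0), (r5, 5), (r6, 0), (r5, 2), (r6, 2), (r7, 0), (r4, 2), (r7, 5), (r5, 4), (r6, 5), (r7, 3).
M1 accepts in {r4, r6, r7} and M2 accepts in {0, 2, 3, 5}. The reachable pairs whose M1-component is accepting are (r4, 5), (r4, 0), (r6, 0), (r6, 2), (r7, 0), (r4, 2), (r7, 5), (r6, 5), (r7, 3); in each of them the M2-component is accepting too, so the product for L(M1) \ L(M2) (M1-component accepting, M2-component rejecting) has no reachable accepting pair and the difference is empty.
Hence every string in L(M1) is also in L(M2).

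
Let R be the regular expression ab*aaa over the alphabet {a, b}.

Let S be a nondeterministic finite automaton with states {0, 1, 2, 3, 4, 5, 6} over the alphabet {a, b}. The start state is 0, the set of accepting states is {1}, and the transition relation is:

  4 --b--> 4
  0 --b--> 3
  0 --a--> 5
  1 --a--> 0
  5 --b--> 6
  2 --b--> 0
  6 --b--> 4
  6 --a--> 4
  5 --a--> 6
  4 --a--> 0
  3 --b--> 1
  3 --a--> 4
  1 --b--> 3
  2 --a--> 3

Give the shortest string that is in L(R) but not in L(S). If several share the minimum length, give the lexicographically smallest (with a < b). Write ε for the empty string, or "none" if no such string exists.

aaaa

The string aaaa is accepted by R but not by S.
No shorter string lies in the difference, and aaaa is the lexicographically first length-4 string in L(R) \ L(S).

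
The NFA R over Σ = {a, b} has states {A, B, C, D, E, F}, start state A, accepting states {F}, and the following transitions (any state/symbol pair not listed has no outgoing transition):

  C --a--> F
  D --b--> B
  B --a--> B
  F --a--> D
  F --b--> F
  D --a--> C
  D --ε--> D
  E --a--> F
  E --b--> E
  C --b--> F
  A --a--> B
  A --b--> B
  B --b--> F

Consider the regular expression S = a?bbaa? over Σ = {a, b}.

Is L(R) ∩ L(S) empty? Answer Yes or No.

Converting the expression S to a DFA (subset construction, then merging equivalent states) gives the minimal DFA with states {s0, s1, s2, s3, s4, s5, s6}, start state s0, accepting states {s5, s6} and transitions s0: a→s1, b→s2; s1: a→s3, b→s2; s2: a→s3, b→s4; s3: a→s3, b→s3; s4: a→s5, b→s3; s5: a→s6, b→s3; s6: a→s3, b→s3.
Exploring the product automaton R × S from the start pair (A, s0), following both machines on each input symbol, reaches 11 state pairs: (A, s0), (B, s1), (B, s2), (B, s3), (F, s2), (F, s4), (F, s3), (D, s3), (D, s5), (C, s3), (C, s6).
R accepts in {F} and S accepts in {s5, s6}; no reachable pair has both components accepting, so no string drives both machines to acceptance simultaneously and L(R) ∩ L(S) = ∅.
So no string is accepted by both, and the intersection is empty.

Yes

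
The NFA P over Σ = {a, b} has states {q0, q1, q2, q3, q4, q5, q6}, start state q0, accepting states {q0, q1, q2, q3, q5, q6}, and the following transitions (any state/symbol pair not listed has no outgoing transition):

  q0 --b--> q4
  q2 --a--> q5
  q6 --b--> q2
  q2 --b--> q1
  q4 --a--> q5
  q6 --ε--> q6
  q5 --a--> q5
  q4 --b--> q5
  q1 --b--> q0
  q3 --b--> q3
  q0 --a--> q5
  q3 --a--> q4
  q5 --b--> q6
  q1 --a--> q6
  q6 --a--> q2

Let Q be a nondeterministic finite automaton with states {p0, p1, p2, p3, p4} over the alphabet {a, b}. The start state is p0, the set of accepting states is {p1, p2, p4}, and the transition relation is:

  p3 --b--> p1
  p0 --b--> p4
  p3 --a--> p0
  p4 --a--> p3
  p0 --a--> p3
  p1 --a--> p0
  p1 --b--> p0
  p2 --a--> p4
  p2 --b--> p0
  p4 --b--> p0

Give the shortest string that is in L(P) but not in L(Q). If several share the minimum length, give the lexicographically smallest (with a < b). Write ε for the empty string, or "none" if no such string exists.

The empty string ε is accepted by P but not by Q.
Since ε is the unique shortest string, it is the required witness.

ε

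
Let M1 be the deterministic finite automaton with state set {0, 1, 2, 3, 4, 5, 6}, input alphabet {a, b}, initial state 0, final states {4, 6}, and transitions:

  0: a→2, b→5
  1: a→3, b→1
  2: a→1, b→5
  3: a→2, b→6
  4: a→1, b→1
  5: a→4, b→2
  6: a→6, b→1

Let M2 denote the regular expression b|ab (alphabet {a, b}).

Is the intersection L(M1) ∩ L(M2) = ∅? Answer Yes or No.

Converting the expression M2 to a DFA (subset construction, then merging equivalent states) gives the minimal DFA with states {r0, r1, r2, r3}, start state r0, accepting states {r2} and transitions r0: a→r1, b→r2; r1: a→r3, b→r2; r2: a→r3, b→r3; r3: a→r3, b→r3.
Exploring the product automaton M1 × M2 from the start pair (0, r0), following both machines on each input symbol, reaches 9 state pairs: (0, r0), (2, r1), (5, r2), (1, r3), (4, r3), (2, r3), (3, r3), (5, r3), (6, r3).
M1 accepts in {4, 6} and M2 accepts in {r2}; no reachable pair has both components accepting, so no string drives both machines to acceptance simultaneously and L(M1) ∩ L(M2) = ∅.
So no string is accepted by both, and the intersection is empty.

Yes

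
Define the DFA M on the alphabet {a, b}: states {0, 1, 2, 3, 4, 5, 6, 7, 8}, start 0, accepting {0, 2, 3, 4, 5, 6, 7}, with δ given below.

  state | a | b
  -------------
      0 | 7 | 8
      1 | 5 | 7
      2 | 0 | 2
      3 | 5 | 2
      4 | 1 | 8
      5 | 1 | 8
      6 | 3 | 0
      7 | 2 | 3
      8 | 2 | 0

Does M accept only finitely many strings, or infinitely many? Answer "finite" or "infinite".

infinite

State 0 is reachable from the start and can reach an accepting state, and it lies on the cycle 0 → 8 → 0.
Traversing that cycle any number of times yields accepted strings of unbounded length, so the language is infinite.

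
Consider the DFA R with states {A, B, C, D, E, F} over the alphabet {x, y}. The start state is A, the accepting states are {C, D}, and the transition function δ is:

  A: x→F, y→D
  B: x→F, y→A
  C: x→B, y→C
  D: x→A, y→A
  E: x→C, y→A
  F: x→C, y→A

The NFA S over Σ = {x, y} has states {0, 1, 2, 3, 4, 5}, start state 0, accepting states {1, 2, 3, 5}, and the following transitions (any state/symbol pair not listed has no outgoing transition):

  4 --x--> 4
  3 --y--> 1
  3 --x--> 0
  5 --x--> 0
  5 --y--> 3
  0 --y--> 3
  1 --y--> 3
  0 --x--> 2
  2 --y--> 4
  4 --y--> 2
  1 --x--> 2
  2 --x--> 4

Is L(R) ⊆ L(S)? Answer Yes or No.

No

The string xx is in L(R) but not in L(S).
So L(R) ⊄ L(S).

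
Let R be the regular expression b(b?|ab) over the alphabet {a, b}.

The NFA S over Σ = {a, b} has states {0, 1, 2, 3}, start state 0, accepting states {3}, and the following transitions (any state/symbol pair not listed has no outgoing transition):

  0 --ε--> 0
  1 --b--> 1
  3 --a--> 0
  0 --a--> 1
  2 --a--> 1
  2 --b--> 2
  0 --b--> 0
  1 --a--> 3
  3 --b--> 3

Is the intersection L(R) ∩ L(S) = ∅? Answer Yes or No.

Converting the expression R to a DFA (subset construction, then merging equivalent states) gives the minimal DFA with states {r0, r1, r2, r3, r4}, start state r0, accepting states {r2, r4} and transitions r0: a→r1, b→r2; r1: a→r1, b→r1; r2: a→r3, b→r4; r3: a→r1, b→r4; r4: a→r1, b→r1.
Exploring the product automaton R × S from the start pair (r0, 0), following both machines on each input symbol, reaches 8 state pairs: (r0, 0), (r1, 1), (r2, 0), (r1, 3), (r3, 1), (r4, 0), (r1, 0), (r4, 1).
R accepts in {r2, r4} and S accepts in {3}; no reachable pair has both components accepting, so no string drives both machines to acceptance simultaneously and L(R) ∩ L(S) = ∅.
So no string is accepted by both, and the intersection is empty.

Yes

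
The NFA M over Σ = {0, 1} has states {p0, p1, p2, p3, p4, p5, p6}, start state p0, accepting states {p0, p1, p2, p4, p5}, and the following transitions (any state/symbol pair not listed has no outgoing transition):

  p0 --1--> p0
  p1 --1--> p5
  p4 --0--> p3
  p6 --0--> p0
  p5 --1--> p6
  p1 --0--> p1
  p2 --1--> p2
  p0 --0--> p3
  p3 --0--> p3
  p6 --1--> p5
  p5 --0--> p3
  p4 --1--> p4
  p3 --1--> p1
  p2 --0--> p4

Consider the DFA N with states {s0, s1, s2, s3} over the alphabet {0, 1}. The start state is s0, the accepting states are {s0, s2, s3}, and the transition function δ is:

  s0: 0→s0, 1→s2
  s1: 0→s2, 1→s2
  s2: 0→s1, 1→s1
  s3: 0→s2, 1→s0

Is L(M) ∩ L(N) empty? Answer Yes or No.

The empty string ε is accepted by both M and N.
Hence L(M) ∩ L(N) ≠ ∅.

No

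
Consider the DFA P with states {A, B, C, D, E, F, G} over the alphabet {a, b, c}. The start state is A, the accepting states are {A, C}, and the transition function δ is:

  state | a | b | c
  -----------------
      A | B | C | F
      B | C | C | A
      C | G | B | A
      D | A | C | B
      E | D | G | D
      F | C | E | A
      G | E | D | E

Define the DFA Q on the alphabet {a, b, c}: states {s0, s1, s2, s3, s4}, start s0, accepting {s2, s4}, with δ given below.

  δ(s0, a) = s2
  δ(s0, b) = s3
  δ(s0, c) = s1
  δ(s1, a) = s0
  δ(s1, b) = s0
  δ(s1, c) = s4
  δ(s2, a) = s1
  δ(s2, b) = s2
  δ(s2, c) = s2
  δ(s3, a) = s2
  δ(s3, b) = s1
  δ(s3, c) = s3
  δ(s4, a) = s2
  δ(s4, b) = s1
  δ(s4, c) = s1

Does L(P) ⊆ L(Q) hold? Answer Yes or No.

The empty string ε is in L(P) but not in L(Q).
So L(P) ⊄ L(Q).

No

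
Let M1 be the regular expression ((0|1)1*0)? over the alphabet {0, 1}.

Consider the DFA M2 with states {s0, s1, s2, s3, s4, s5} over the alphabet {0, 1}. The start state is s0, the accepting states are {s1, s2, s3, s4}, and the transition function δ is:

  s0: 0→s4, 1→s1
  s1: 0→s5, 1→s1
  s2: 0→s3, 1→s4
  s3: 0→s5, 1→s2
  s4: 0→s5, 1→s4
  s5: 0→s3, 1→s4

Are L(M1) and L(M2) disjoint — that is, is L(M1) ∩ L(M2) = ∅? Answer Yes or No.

Converting the expression M1 to a DFA (subset construction, then merging equivalent states) gives the minimal DFA with states {r0, r1, r2, r3}, start state r0, accepting states {r0, r2} and transitions r0: 0→r1, 1→r1; r1: 0→r2, 1→r1; r2: 0→r3, 1→r3; r3: 0→r3, 1→r3.
Exploring the product automaton M1 × M2 from the start pair (r0, s0), following both machines on each input symbol, reaches 8 state pairs: (r0, s0), (r1, s4), (r1, s1), (r2, s5), (r3, s3), (r3, s4), (r3, s5), (r3, s2).
M1 accepts in {r0, r2} and M2 accepts in {s1, s2, s3, s4}; no reachable pair has both components accepting, so no string drives both machines to acceptance simultaneously and L(M1) ∩ L(M2) = ∅.
So no string is accepted by both, and the intersection is empty.

Yes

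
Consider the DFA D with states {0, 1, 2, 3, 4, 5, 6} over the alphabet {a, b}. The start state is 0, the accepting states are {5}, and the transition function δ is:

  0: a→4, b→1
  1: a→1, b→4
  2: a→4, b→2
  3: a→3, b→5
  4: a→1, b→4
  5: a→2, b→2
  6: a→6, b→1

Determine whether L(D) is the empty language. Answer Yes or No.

The states reachable from the start state are {0, 1, 4}.
None of the accepting states {5} is reachable, so no string is accepted and L(D) = ∅.

Yes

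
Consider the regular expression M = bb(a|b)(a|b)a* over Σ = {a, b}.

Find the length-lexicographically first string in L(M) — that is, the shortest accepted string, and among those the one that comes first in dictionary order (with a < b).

bbaa

By inspection of the expression, no string of length less than 4 matches, and bbaa is the lexicographically first match of length 4.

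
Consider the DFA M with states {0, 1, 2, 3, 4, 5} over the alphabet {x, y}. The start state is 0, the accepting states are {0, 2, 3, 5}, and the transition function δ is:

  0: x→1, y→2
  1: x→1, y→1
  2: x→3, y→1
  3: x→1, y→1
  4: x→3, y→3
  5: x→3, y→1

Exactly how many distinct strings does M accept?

3

The useful subgraph on states {0, 2, 3} is acyclic, so L(M) is finite; the longest accepting path visits 3 useful states, giving maximum string length 2.
Counting accepting paths from 0 by length: 1 of length 0, 1 of length 1, 1 of length 2. Total 3.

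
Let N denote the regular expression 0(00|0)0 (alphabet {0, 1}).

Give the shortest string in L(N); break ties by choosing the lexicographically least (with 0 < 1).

000

By inspection of the expression, no string of length less than 3 matches, and 000 is the lexicographically first match of length 3.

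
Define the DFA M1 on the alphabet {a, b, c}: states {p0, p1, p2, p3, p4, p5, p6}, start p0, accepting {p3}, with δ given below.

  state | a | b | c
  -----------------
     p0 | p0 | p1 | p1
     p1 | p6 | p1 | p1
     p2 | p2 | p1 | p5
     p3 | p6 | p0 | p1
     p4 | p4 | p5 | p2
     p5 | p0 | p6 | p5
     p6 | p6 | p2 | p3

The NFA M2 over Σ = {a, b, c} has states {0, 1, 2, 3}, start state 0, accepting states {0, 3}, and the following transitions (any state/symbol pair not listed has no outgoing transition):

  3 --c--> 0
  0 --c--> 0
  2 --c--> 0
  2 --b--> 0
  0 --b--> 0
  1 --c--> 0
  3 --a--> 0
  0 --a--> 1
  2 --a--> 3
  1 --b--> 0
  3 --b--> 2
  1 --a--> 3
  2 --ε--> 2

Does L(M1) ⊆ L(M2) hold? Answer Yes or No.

Exploring the product automaton M1 × M2 from the start pair (p0, 0), following both machines on each input symbol, reaches 14 state pairs: (p0, 0), (p0, 1), (p1, 0), (p0, 3), (p6, 1), (p1, 2), (p6, 3), (p2, 0), (p3, 0), (p6, 0), (p2, 2), (p2, 1), (p5, 0), (p2, 3).
M1 accepts in {p3} and M2 accepts in {0, 3}. The reachable pairs whose M1-component is accepting are (p3, 0); in each of them the M2-component is accepting too, so the product for L(M1) \ L(M2) (M1-component accepting, M2-component rejecting) has no reachable accepting pair and the difference is empty.
Hence every string in L(M1) is also in L(M2).

Yes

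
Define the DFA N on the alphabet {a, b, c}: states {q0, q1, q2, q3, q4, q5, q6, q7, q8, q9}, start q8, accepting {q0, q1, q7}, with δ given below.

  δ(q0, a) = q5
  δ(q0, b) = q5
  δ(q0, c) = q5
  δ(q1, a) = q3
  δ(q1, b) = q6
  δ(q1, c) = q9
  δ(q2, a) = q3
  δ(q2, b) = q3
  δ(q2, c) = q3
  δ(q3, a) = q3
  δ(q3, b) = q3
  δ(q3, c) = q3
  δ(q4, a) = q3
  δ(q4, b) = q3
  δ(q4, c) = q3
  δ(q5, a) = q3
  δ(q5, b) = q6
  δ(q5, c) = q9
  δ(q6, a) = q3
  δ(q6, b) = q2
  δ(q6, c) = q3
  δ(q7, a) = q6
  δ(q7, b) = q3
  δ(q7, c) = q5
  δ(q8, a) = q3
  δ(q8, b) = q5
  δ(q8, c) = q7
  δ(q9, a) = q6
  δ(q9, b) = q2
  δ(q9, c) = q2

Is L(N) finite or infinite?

finite

The useful states (reachable from q8 and able to reach an accepting state) are {q7, q8}.
Restricted to these states the transition graph has no cycle, so every accepting path has bounded length and L is finite.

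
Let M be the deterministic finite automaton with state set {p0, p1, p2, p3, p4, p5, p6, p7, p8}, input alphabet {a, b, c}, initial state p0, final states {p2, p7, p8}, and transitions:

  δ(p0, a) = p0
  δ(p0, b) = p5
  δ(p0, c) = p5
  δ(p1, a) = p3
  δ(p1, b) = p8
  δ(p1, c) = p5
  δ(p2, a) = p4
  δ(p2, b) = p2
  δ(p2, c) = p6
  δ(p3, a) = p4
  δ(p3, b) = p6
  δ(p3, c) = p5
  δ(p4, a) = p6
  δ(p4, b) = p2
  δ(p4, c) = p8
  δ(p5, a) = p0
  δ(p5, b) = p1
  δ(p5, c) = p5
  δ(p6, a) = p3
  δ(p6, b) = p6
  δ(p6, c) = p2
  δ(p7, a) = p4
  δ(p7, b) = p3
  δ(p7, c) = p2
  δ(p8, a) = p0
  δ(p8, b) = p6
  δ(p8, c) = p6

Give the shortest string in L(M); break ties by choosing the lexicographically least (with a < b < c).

A breadth-first search from p0 reaches an accepting state first via the path p0 → p5 → p1 → p8 on input bbb.
No string of length < 3 is accepted (BFS exhausts all shorter strings without reaching an accepting state), and bbb is the lexicographically least accepting string of length 3.

bbb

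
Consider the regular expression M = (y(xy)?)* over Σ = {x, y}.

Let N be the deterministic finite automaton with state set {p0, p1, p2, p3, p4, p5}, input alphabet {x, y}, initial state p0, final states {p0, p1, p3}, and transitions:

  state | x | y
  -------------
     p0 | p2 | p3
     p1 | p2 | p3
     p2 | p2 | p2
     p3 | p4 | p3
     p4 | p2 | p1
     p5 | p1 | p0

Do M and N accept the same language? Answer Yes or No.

Converting the expression M to a DFA (subset construction, then merging equivalent states) gives the minimal DFA with states {m0, m1, m2, m3}, start state m0, accepting states {m0, m2} and transitions m0: x→m1, y→m2; m1: x→m1, y→m1; m2: x→m3, y→m2; m3: x→m1, y→m0.
Exploring the product automaton M × N from the start pair (m0, p0), following both machines on each input symbol, reaches 5 state pairs: (m0, p0), (m1, p2), (m2, p3), (m3, p4), (m0, p1).
M accepts in {m0, m2} and N accepts in {p0, p1, p3}. In every reachable pair the two components are either both accepting — (m0, p0), (m2, p3), (m0, p1) — or both non-accepting, so no string is accepted by exactly one of the machines: L(M) \ L(N) and L(N) \ L(M) are both empty.
Hence every string is accepted by M iff it is accepted by N, and the two languages coincide.

Yes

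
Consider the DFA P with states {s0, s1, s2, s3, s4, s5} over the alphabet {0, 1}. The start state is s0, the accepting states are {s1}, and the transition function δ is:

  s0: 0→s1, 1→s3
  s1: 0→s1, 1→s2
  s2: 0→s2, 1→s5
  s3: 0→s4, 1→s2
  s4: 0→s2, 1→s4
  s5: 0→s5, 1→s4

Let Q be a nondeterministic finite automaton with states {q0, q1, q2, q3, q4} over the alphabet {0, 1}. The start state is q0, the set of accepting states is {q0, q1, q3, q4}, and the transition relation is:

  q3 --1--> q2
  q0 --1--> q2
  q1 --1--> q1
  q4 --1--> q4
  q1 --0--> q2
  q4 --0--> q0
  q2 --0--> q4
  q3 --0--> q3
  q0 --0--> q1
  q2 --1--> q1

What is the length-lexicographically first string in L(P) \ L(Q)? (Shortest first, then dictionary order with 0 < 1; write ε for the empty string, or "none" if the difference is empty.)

00

The string 00 is accepted by P but not by Q.
No shorter string lies in the difference, and 00 is the lexicographically first length-2 string in L(P) \ L(Q).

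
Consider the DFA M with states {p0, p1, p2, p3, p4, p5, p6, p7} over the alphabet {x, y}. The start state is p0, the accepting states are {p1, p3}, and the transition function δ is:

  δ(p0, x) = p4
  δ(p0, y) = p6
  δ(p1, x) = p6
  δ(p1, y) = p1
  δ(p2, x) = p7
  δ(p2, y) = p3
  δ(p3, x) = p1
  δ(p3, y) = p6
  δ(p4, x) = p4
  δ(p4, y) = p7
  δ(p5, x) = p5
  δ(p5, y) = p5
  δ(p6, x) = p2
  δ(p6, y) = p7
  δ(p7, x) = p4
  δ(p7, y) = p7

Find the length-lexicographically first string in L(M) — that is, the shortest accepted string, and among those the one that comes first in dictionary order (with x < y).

yxy

A breadth-first search from p0 reaches an accepting state first via the path p0 → p6 → p2 → p3 on input yxy.
No string of length < 3 is accepted (BFS exhausts all shorter strings without reaching an accepting state), and yxy is the lexicographically least accepting string of length 3.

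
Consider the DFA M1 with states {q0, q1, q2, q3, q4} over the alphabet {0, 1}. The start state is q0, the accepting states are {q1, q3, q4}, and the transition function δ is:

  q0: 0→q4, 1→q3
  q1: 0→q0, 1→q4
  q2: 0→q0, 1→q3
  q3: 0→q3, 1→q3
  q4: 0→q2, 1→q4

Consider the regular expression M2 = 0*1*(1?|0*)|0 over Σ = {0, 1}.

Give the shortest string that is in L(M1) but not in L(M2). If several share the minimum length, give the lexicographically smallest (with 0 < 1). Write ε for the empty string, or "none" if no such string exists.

The string 101 is accepted by M1 but not by M2.
No shorter string lies in the difference, and 101 is the lexicographically first length-3 string in L(M1) \ L(M2).

101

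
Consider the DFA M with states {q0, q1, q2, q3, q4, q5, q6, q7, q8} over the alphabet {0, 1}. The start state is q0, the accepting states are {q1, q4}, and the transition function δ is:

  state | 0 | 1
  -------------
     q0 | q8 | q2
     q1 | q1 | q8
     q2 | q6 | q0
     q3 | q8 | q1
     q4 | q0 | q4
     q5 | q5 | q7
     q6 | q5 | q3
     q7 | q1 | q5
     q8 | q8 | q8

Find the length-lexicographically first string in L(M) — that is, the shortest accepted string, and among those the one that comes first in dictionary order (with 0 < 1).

A breadth-first search from q0 reaches an accepting state first via the path q0 → q2 → q6 → q3 → q1 on input 1011.
No string of length < 4 is accepted (BFS exhausts all shorter strings without reaching an accepting state), and 1011 is the lexicographically least accepting string of length 4.

1011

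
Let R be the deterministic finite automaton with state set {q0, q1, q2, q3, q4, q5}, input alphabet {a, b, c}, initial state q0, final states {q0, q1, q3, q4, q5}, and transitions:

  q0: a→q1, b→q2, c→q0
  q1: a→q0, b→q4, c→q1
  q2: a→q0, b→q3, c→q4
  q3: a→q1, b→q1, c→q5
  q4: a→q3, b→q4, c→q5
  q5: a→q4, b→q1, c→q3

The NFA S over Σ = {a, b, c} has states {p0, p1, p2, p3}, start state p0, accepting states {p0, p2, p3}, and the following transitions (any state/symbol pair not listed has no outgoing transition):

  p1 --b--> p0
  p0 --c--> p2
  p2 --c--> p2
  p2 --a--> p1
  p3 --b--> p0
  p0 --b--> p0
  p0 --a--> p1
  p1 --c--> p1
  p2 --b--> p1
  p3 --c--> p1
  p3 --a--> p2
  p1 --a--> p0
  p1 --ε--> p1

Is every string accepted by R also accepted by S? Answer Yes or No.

The string a is in L(R) but not in L(S).
So L(R) ⊄ L(S).

No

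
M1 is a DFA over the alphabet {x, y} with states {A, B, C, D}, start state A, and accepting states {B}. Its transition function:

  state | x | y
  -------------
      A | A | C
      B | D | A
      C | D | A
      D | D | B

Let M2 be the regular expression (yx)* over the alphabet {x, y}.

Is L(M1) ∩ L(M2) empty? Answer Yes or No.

Converting the expression M2 to a DFA (subset construction, then merging equivalent states) gives the minimal DFA with states {r0, r1, r2}, start state r0, accepting states {r0} and transitions r0: x→r1, y→r2; r1: x→r1, y→r1; r2: x→r0, y→r1.
Exploring the product automaton M1 × M2 from the start pair (A, r0), following both machines on each input symbol, reaches 8 state pairs: (A, r0), (A, r1), (C, r2), (C, r1), (D, r0), (D, r1), (B, r2), (B, r1).
M1 accepts in {B} and M2 accepts in {r0}; no reachable pair has both components accepting, so no string drives both machines to acceptance simultaneously and L(M1) ∩ L(M2) = ∅.
So no string is accepted by both, and the intersection is empty.

Yes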